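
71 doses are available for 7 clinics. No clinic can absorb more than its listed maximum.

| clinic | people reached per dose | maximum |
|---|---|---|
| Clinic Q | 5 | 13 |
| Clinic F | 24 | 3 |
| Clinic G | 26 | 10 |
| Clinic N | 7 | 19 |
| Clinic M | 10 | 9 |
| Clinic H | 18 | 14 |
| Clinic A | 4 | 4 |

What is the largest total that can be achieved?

884

Highest people reached per dose first: Clinic G 26 > Clinic F 24 > Clinic H 18 > Clinic M 10 > Clinic N 7 > Clinic Q 5 > Clinic A 4.
Clinic G: +10 to 10 (cap) — 61 left.
Give Clinic F 3 to hit its cap of 3 — 58 left.
Clinic H takes 14 to reach its cap of 14 — 44 left.
Clinic M takes 9 to reach its cap of 9 — 35 left.
Clinic N takes 19 to reach its cap of 19 — 16 left.
Clinic Q: +13 to 13 (cap) — 3 left.
Only 3 left; Clinic A takes them to reach 3.
Total = 5×13 + 24×3 + 26×10 + 7×19 + 10×9 + 18×14 + 4×3 = 884.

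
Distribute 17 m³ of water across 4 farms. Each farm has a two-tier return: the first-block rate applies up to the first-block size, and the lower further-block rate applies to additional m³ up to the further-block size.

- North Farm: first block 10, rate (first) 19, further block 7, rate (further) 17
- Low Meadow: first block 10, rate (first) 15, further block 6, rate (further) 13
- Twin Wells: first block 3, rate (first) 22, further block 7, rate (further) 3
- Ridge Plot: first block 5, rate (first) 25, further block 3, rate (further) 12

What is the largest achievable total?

Rank every tier by rate: Ridge Plot/first 25 > Twin Wells/first 22 > North Farm/first 19 > North Farm/second 17 > Low Meadow/first 15 > Low Meadow/second 13 > Ridge Plot/second 12 > Twin Wells/second 3.
Ridge Plot/first (25): +5 — 12 left.
Fill Twin Wells first block (3 at 22) — 9 left.
9 remain; put them into North Farm first at 19.
Total = 25×5 + 22×3 + 19×9 = 362.

362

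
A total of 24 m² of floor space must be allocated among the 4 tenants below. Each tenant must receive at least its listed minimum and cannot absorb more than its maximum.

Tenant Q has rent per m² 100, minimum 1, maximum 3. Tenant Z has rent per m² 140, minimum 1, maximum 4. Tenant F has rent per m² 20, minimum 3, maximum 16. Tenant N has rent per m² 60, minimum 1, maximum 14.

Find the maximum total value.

Meeting every minimum uses 1+1+3+1 = 6 m², leaving 18.
Rank by rent per m²: Tenant Z 140 > Tenant Q 100 > Tenant N 60 > Tenant F 20.
Tenant Z: +3 to 4 (cap) → 15 left.
Give Tenant Q 2 more to hit its cap of 3 → 13 left.
Tenant N: +13 to 14 (cap) → 0 left.
Total = 100×3 + 140×4 + 20×3 + 60×14 = 1760.

1760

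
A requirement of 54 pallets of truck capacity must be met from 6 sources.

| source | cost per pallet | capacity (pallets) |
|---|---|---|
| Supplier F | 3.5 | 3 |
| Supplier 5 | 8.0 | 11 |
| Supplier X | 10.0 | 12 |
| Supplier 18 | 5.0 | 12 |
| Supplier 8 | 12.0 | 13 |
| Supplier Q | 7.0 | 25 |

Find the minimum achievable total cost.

Use sources in increasing cost order.
Supplier F (3.5): use full 3 ; 51 pallets to go.
Supplier 18 (5.0): use full 12 ; 39 pallets to go.
Supplier Q at 7.0: take all 25 pallets ; 14 still needed.
Supplier 5 (8.0): use full 11 ; 3 pallets to go.
Supplier X (10.0): take the remaining 3 ; done.
Supplier 8: unused.
Cost = 3×3.5 + 12×5.0 + 25×7.0 + 11×8.0 + 3×10.0 = 363.5.

363.5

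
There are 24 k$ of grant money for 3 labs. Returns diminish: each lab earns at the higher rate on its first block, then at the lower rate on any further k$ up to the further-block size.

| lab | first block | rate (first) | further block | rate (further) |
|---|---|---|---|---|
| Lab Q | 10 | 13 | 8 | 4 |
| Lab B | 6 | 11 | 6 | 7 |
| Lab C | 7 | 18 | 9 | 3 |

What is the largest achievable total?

329

Order all 6 blocks by rate: Lab C/tier1 18 > Lab Q/tier1 13 > Lab B/tier1 11 > Lab B/tier2 7 > Lab Q/tier2 4 > Lab C/tier2 3.
Lab C/tier1 (18): +7 — 17 left.
Fill Lab Q tier1 block (10 at 13) — 7 left.
Lab B/tier1 (11): +6 — 1 left.
1 remain; put them into Lab B tier2 at 7.
Total = 18×7 + 13×10 + 11×6 + 7×1 = 329.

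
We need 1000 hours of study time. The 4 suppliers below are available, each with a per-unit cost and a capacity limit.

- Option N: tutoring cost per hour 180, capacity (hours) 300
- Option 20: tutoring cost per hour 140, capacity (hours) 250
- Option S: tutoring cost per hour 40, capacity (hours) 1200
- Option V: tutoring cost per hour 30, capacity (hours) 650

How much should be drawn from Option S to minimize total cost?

Fill from the cheapest supplier first.
Option V at 30: take all 650 hours ; 350 still needed.
Option S (40): take the remaining 350 ; done.
Option 20, Option N: unused.

350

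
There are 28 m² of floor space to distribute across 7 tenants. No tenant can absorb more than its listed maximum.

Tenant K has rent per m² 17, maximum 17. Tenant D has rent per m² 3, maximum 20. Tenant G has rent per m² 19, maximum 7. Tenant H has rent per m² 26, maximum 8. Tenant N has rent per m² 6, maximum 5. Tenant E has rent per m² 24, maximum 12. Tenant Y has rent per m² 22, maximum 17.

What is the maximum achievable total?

Order the tenants by rent per m²: Tenant H 26 > Tenant E 24 > Tenant Y 22 > Tenant G 19 > Tenant K 17 > Tenant N 6 > Tenant D 3.
Give Tenant H 8 to hit its cap of 8 → 20 left.
Give Tenant E 12 to hit its cap of 12 → 8 left.
Tenant Y: +8 (room for 17) → 8. Pool exhausted.
Total = 26×8 + 24×12 + 22×8 = 672.

672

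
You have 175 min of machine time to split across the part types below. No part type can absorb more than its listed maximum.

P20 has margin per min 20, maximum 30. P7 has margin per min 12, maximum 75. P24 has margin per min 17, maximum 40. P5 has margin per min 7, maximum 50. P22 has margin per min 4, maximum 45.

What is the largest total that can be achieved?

2390

Highest margin per min first: P20 20 > P24 17 > P7 12 > P5 7 > P22 4.
Give P20 30 to hit its cap of 30 — 145 left.
Give P24 40 to hit its cap of 40 — 105 left.
P7: +75 to 75 (cap) — 30 left.
P5: +30 (room for 50) → 30. Pool exhausted.
Total = 20×30 + 12×75 + 17×40 + 7×30 = 2390.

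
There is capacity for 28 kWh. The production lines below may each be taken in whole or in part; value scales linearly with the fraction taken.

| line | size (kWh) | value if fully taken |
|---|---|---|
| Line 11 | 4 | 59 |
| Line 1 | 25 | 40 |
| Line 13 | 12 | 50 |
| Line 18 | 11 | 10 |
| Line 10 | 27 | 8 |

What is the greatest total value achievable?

128.2

Sort by value density: Line 11 59/4≈14.8, Line 13 50/12≈4.17, Line 1 40/25≈1.6, Line 18 10/11≈0.909, Line 10 8/27≈0.296.
Take all of Line 11 (4 kWh, value 59) ; 24 kWh left.
Line 13: take in full, 12 kWh for value 50 ; 12 left.
12 kWh left: a 12/25 share of Line 1 gives 40×12/25 = 19.2.
Total value = 128.2.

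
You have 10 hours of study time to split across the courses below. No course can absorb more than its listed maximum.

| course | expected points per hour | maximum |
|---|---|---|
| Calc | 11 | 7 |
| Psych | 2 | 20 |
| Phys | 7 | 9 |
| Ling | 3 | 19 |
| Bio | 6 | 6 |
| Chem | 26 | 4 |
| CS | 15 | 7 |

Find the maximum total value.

Order the courses by expected points per hour: Chem 26 > CS 15 > Calc 11 > Phys 7 > Bio 6 > Ling 3 > Psych 2.
Chem takes 4 to reach its cap of 4 → 6 left.
Only 6 left; CS takes them to reach 6.
Total = 26×4 + 15×6 = 194.

194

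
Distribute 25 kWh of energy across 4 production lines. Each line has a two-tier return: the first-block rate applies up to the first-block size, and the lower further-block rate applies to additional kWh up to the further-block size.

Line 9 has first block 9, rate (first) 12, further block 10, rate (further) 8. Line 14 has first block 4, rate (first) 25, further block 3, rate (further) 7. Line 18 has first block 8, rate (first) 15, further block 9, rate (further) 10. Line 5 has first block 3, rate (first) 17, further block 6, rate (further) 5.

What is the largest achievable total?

389

Rank every tier by rate: Line 14/first 25 > Line 5/first 17 > Line 18/first 15 > Line 9/first 12 > Line 18/second 10 > Line 9/second 8 > Line 14/second 7 > Line 5/second 5.
Line 14 first at 25: fill all 4 → 21 left.
Line 5 first at 17: fill all 3 → 18 left.
Line 18/first (15): +8 → 10 left.
Fill Line 9 first block (9 at 12) → 1 left.
1 remain; put them into Line 18 second at 10.
Total = 25×4 + 17×3 + 15×8 + 12×9 + 10×1 = 389.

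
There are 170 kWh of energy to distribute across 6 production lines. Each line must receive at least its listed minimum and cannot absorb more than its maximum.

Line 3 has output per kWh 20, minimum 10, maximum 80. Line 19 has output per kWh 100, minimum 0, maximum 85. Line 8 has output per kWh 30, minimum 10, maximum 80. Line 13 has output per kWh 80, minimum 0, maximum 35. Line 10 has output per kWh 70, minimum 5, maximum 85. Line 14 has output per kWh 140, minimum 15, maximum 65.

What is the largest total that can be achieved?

17950

Meeting every minimum uses 10+0+10+0+5+15 = 40 kWh, leaving 130.
Order the production lines by output per kWh: Line 14 140 > Line 19 100 > Line 13 80 > Line 10 70 > Line 8 30 > Line 3 20.
Line 14: +50 to 65 (cap) — 80 left.
Line 19 has room for 85 more but only 80 remain, so it gets 80.
Total = 20×10 + 100×80 + 30×10 + 70×5 + 140×65 = 17950.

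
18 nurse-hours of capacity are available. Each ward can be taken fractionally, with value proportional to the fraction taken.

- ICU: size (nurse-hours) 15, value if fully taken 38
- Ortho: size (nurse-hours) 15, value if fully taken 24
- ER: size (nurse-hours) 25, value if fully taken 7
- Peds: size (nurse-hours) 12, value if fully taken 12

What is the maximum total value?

Sort by value density: ICU 38/15≈2.53, Ortho 24/15≈1.6, Peds 12/12≈1, ER 7/25≈0.28.
ICU: take in full, 15 nurse-hours for value 38 ; 3 left.
Fill the last 3 nurse-hours with part of Ortho: 3/15 of it earns 4.8.
Total value = 42.8.

42.8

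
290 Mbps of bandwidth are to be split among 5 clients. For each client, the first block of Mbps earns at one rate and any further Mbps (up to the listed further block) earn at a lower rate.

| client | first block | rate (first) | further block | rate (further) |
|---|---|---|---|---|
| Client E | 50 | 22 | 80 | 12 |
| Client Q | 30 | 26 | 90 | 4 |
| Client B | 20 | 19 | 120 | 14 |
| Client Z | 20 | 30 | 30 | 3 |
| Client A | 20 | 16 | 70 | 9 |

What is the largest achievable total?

Rank every tier by rate: Client Z/tier1 30 > Client Q/tier1 26 > Client E/tier1 22 > Client B/tier1 19 > Client A/tier1 16 > Client B/tier2 14 > Client E/tier2 12 > Client A/tier2 9 > Client Q/tier2 4 > Client Z/tier2 3.
Client Z/tier1 (30): +20 ; 270 left.
Client Q/tier1 (26): +30 ; 240 left.
Client E/tier1 (22): +50 ; 190 left.
Client B tier1 at 19: fill all 20 ; 170 left.
Client A tier1 at 16: fill all 20 ; 150 left.
Client B/tier2 (14): +120 ; 30 left.
Client E tier2 at 12: only 30 left, fill 30.
Total = 30×20 + 26×30 + 22×50 + 19×20 + 16×20 + 14×120 + 12×30 = 5220.

5220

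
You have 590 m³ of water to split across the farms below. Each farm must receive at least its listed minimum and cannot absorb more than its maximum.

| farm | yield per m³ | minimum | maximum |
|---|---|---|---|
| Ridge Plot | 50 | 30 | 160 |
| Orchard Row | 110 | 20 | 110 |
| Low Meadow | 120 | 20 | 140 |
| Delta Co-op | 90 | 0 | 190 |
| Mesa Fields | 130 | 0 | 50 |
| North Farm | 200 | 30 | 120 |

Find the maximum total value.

73500

Meeting every minimum uses 30+20+20+0+0+30 = 100 m³, leaving 490.
Rank by yield per m³: North Farm 200 > Mesa Fields 130 > Low Meadow 120 > Orchard Row 110 > Delta Co-op 90 > Ridge Plot 50.
North Farm: +90 to 120 (cap) — 400 left.
Mesa Fields takes 50 more to reach its cap of 50 — 350 left.
Low Meadow takes 120 more to reach its cap of 140 — 230 left.
Give Orchard Row 90 more to hit its cap of 110 — 140 left.
Delta Co-op: +140 (room for 190) → 140. Pool exhausted.
Total = 50×30 + 110×110 + 120×140 + 90×140 + 130×50 + 200×120 = 73500.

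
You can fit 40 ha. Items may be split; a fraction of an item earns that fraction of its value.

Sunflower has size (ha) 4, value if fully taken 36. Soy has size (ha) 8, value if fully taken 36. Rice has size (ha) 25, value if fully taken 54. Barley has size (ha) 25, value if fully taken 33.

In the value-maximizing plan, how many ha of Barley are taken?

3

Rank by value-to-size ratio: Sunflower 36/4≈9, Soy 36/8≈4.5, Rice 54/25≈2.16, Barley 33/25≈1.32.
Sunflower: take in full, 4 ha for value 36 → 36 left.
All 8 ha of Soy fit (value 36) → 28 remain.
Take all of Rice (25 ha, value 54) → 3 ha left.
Only 3 ha remain; take 3/25 of Barley for value 33×3/25 = 3.96.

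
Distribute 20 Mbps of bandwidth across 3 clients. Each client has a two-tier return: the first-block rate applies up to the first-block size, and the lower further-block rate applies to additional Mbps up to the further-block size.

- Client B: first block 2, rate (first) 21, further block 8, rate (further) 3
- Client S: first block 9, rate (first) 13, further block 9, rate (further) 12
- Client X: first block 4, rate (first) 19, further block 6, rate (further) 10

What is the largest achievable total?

Order all 6 blocks by rate: Client B/first 21 > Client X/first 19 > Client S/first 13 > Client S/second 12 > Client X/second 10 > Client B/second 3.
Fill Client B first block (2 at 21) ; 18 left.
Client X/first (19): +4 ; 14 left.
Client S/first (13): +9 ; 5 left.
Client S second at 12: only 5 left, fill 5.
Total = 21×2 + 19×4 + 13×9 + 12×5 = 295.

295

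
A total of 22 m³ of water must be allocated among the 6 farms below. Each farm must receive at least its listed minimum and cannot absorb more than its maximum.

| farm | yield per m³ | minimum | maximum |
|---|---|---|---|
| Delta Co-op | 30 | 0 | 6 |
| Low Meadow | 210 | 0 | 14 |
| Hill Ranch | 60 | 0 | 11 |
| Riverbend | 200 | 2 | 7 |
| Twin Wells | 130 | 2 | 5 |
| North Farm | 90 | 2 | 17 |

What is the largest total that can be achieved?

Meeting every minimum uses 0+0+0+2+2+2 = 6 m³, leaving 16.
Rank by yield per m³: Low Meadow 210 > Riverbend 200 > Twin Wells 130 > North Farm 90 > Hill Ranch 60 > Delta Co-op 30.
Give Low Meadow 14 more to hit its cap of 14 ; 2 left.
Riverbend: +2 (room for 5) → 4. Pool exhausted.
Total = 210×14 + 200×4 + 130×2 + 90×2 = 4180.

4180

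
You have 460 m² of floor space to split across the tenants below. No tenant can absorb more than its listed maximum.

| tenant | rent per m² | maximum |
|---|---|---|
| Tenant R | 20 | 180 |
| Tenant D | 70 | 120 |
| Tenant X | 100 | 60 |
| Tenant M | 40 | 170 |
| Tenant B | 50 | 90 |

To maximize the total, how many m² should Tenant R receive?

Highest rent per m² first: Tenant X 100 > Tenant D 70 > Tenant B 50 > Tenant M 40 > Tenant R 20.
Tenant X takes 60 to reach its cap of 60 — 400 left.
Tenant D: +120 to 120 (cap) — 280 left.
Tenant B takes 90 to reach its cap of 90 — 190 left.
Tenant M takes 170 to reach its cap of 170 — 20 left.
Tenant R: +20 (room for 180) → 20. Pool exhausted.

20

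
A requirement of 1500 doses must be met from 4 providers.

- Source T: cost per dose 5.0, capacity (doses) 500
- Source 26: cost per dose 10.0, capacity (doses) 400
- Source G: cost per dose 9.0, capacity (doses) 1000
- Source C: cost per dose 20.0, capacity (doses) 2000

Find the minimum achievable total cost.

Fill from the cheapest provider first.
Take 500 from Source T at 5.0 ; need 1000 more.
Take 1000 from Source G at 9.0 ; need 0 more.
Source 26, Source C: unused.
Cost = 500×5.0 + 1000×9.0 = 11500.

11500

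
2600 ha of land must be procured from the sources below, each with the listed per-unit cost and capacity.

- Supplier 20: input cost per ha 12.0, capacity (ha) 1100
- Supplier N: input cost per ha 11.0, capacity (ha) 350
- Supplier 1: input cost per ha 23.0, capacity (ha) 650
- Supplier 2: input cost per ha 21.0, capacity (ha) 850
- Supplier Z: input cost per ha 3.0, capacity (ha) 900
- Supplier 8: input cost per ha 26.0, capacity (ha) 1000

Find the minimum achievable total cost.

Use sources in increasing cost order.
Supplier Z at 3.0: take all 900 ha — 1700 still needed.
Take 350 from Supplier N at 11.0 — need 1350 more.
Take 1100 from Supplier 20 at 12.0 — need 250 more.
Take 250 from Supplier 2 at 21.0 to finish.
Supplier 1, Supplier 8: unused.
Cost = 900×3.0 + 350×11.0 + 1100×12.0 + 250×21.0 = 25000.

25000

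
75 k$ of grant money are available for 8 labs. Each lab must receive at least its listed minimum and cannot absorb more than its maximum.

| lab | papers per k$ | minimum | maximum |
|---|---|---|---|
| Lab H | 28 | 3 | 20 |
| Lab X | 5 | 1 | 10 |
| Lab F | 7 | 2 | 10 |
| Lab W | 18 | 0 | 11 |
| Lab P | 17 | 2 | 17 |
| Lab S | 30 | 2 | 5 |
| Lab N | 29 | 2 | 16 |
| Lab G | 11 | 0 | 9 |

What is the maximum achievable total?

Meeting every minimum uses 3+1+2+0+2+2+2+0 = 12 k$, leaving 63.
Order the labs by papers per k$: Lab S 30 > Lab N 29 > Lab H 28 > Lab W 18 > Lab P 17 > Lab G 11 > Lab F 7 > Lab X 5.
Lab S: +3 to 5 (cap) ; 60 left.
Lab N takes 14 more to reach its cap of 16 ; 46 left.
Lab H takes 17 more to reach its cap of 20 ; 29 left.
Give Lab W 11 more to hit its cap of 11 ; 18 left.
Give Lab P 15 more to hit its cap of 17 ; 3 left.
Lab G has room for 9 more but only 3 remain, so it gets 3.
Total = 28×20 + 5×1 + 7×2 + 18×11 + 17×17 + 30×5 + 29×16 + 11×3 = 1713.

1713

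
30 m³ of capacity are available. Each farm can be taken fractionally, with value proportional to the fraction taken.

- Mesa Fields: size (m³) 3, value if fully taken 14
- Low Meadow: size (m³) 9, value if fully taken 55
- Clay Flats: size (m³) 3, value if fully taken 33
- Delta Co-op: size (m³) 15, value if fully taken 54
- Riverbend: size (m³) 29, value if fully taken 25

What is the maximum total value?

Rank by value-to-size ratio: Clay Flats 33/3≈11, Low Meadow 55/9≈6.11, Mesa Fields 14/3≈4.67, Delta Co-op 54/15≈3.6, Riverbend 25/29≈0.862.
Clay Flats: take in full, 3 m³ for value 33 — 27 left.
Take all of Low Meadow (9 m³, value 55) — 18 m³ left.
All 3 m³ of Mesa Fields fit (value 14) — 15 remain.
Delta Co-op: take in full, 15 m³ for value 54 — 0 left.
Total value = 156.

156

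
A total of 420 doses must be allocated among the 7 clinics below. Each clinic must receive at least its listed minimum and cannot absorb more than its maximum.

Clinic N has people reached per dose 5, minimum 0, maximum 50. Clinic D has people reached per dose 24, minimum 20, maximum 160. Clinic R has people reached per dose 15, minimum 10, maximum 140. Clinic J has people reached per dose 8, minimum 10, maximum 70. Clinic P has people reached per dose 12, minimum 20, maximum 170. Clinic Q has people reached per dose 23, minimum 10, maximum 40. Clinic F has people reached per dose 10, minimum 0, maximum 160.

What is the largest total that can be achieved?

Meeting every minimum uses 0+20+10+10+20+10+0 = 70 doses, leaving 350.
Highest people reached per dose first: Clinic D 24 > Clinic Q 23 > Clinic R 15 > Clinic P 12 > Clinic F 10 > Clinic J 8 > Clinic N 5.
Clinic D: +140 to 160 (cap) — 210 left.
Clinic Q: +30 to 40 (cap) — 180 left.
Give Clinic R 130 more to hit its cap of 140 — 50 left.
Clinic P has room for 150 more but only 50 remain, so it gets 70.
Total = 24×160 + 15×140 + 8×10 + 12×70 + 23×40 = 7780.

7780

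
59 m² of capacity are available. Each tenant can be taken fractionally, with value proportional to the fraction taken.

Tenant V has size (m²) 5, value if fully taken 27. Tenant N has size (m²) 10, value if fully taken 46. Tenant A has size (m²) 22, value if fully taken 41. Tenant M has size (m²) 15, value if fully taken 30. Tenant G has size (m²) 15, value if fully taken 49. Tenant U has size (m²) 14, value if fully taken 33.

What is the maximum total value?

185

Sort by value density: Tenant V 27/5≈5.4, Tenant N 46/10≈4.6, Tenant G 49/15≈3.27, Tenant U 33/14≈2.36, Tenant M 30/15≈2, Tenant A 41/22≈1.86.
Tenant V: take in full, 5 m² for value 27 → 54 left.
Tenant N: take in full, 10 m² for value 46 → 44 left.
Take all of Tenant G (15 m², value 49) → 29 m² left.
Take all of Tenant U (14 m², value 33) → 15 m² left.
Take all of Tenant M (15 m², value 30) → 0 m² left.
Total value = 185.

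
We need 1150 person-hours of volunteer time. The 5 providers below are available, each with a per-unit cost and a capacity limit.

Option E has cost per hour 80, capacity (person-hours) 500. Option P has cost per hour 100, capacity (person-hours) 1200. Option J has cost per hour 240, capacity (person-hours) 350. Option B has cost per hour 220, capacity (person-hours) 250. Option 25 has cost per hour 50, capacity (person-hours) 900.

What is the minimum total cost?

Use providers in increasing cost order.
Option 25 (50): use full 900 — 250 person-hours to go.
Option E (80): take the remaining 250 — done.
Option P, Option B, Option J: unused.
Cost = 900×50 + 250×80 = 65000.

65000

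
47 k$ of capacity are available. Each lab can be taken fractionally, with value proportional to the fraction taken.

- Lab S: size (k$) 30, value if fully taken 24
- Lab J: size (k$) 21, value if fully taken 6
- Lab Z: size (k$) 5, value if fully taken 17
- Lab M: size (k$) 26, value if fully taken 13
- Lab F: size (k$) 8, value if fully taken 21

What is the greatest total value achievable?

Sort by value density: Lab Z 17/5≈3.4, Lab F 21/8≈2.62, Lab S 24/30≈0.8, Lab M 13/26≈0.5, Lab J 6/21≈0.286.
All 5 k$ of Lab Z fit (value 17) → 42 remain.
All 8 k$ of Lab F fit (value 21) → 34 remain.
Take all of Lab S (30 k$, value 24) → 4 k$ left.
Fill the last 4 k$ with part of Lab M: 4/26 of it earns 2.
Total value = 64.

64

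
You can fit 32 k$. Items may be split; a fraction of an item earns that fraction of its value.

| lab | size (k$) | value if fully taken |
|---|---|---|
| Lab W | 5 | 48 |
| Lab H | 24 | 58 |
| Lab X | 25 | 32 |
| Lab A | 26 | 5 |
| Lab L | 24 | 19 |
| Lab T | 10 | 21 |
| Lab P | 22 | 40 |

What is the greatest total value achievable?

112.3

Best value per unit of size first: Lab W 48/5≈9.6, Lab H 58/24≈2.42, Lab T 21/10≈2.1, Lab P 40/22≈1.82, Lab X 32/25≈1.28, Lab L 19/24≈0.792, Lab A 5/26≈0.192.
All 5 k$ of Lab W fit (value 48) — 27 remain.
Take all of Lab H (24 k$, value 58) — 3 k$ left.
Fill the last 3 k$ with part of Lab T: 3/10 of it earns 6.3.
Total value = 112.3.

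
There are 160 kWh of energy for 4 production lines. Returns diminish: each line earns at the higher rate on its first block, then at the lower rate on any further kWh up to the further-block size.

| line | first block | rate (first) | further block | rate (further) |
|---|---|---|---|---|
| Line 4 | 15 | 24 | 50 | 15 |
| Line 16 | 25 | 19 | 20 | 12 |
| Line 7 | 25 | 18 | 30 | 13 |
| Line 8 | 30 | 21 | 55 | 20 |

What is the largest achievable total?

3165

Order all 8 blocks by rate: Line 4/first 24 > Line 8/first 21 > Line 8/second 20 > Line 16/first 19 > Line 7/first 18 > Line 4/second 15 > Line 7/second 13 > Line 16/second 12.
Line 4/first (24): +15 — 145 left.
Line 8 first at 21: fill all 30 — 115 left.
Line 8 second at 20: fill all 55 — 60 left.
Line 16 first at 19: fill all 25 — 35 left.
Line 7 first at 18: fill all 25 — 10 left.
Line 4/second: +10 of 50 at 15; pool empty.
Total = 24×15 + 21×30 + 20×55 + 19×25 + 18×25 + 15×10 = 3165.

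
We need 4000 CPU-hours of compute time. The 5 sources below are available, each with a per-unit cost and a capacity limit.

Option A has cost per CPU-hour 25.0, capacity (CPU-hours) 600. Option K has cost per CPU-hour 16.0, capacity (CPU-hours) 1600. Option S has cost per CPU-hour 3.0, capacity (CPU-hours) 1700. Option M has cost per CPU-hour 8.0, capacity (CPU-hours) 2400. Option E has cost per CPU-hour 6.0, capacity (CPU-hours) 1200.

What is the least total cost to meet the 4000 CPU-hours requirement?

Cheapest first:
Option S at 3.0: take all 1700 CPU-hours ; 2300 still needed.
Take 1200 from Option E at 6.0 ; need 1100 more.
Take 1100 from Option M at 8.0 to finish.
Option K, Option A: unused.
Cost = 1700×3.0 + 1200×6.0 + 1100×8.0 = 21100.

21100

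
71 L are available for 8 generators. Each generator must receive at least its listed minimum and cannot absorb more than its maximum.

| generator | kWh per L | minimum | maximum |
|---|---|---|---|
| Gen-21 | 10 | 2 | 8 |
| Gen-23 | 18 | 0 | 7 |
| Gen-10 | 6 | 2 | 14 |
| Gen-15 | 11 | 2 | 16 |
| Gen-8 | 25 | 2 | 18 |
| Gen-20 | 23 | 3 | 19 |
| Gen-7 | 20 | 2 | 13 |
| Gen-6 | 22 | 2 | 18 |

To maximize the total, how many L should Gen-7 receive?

10

Meeting every minimum uses 2+0+2+2+2+3+2+2 = 15 L, leaving 56.
Rank by kWh per L: Gen-8 25 > Gen-20 23 > Gen-6 22 > Gen-7 20 > Gen-23 18 > Gen-15 11 > Gen-21 10 > Gen-10 6.
Gen-8 takes 16 more to reach its cap of 18 → 40 left.
Gen-20: +16 to 19 (cap) → 24 left.
Gen-6 takes 16 more to reach its cap of 18 → 8 left.
Gen-7: +8 (room for 11) → 10. Pool exhausted.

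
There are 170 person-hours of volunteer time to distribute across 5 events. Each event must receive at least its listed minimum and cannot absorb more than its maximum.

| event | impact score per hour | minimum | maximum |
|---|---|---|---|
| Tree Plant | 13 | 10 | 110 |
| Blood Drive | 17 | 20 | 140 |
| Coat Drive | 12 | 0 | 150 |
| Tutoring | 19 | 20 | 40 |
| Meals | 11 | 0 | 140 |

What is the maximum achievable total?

Meeting every minimum uses 10+20+0+20+0 = 50 person-hours, leaving 120.
Highest impact score per hour first: Tutoring 19 > Blood Drive 17 > Tree Plant 13 > Coat Drive 12 > Meals 11.
Tutoring: +20 to 40 (cap) ; 100 left.
Only 100 left; Blood Drive takes them to reach 120.
Total = 13×10 + 17×120 + 19×40 = 2930.

2930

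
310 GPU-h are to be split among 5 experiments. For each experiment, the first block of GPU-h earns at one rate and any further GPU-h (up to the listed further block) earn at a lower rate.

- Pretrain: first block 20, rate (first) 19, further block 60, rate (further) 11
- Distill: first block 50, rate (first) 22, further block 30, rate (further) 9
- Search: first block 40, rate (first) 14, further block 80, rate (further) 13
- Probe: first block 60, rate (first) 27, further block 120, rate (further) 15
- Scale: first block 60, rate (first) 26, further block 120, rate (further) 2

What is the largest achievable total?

Order all 10 blocks by rate: Probe/tier1 27 > Scale/tier1 26 > Distill/tier1 22 > Pretrain/tier1 19 > Probe/tier2 15 > Search/tier1 14 > Search/tier2 13 > Pretrain/tier2 11 > Distill/tier2 9 > Scale/tier2 2.
Probe tier1 at 27: fill all 60 — 250 left.
Fill Scale tier1 block (60 at 26) — 190 left.
Distill tier1 at 22: fill all 50 — 140 left.
Pretrain tier1 at 19: fill all 20 — 120 left.
Probe/tier2 (15): +120 — 0 left.
Total = 27×60 + 26×60 + 22×50 + 19×20 + 15×120 = 6460.

6460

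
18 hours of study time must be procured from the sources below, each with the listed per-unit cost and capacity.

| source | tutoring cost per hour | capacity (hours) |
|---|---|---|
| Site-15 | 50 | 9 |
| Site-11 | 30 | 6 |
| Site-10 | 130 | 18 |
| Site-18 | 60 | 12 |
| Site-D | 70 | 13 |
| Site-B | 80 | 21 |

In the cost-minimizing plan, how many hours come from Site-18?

Fill from the cheapest source first.
Site-11 at 30: take all 6 hours — 12 still needed.
Site-15 (50): use full 9 — 3 hours to go.
Site-18 at 60: take 3 of its 12 — requirement met.
Site-D, Site-B, Site-10: unused.

3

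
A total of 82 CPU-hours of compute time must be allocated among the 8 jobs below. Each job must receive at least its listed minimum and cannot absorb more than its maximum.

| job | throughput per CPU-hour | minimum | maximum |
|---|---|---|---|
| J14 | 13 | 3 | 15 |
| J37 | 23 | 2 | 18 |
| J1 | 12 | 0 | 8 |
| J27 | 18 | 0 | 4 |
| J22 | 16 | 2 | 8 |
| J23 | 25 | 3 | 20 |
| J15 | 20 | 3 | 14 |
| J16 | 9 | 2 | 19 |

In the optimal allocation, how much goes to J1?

1

Meeting every minimum uses 3+2+0+0+2+3+3+2 = 15 CPU-hours, leaving 67.
Highest throughput per CPU-hour first: J23 25 > J37 23 > J15 20 > J27 18 > J22 16 > J14 13 > J1 12 > J16 9.
Give J23 17 more to hit its cap of 20 — 50 left.
J37: +16 to 18 (cap) — 34 left.
J15: +11 to 14 (cap) — 23 left.
J27: +4 to 4 (cap) — 19 left.
J22: +6 to 8 (cap) — 13 left.
J14 takes 12 more to reach its cap of 15 — 1 left.
J1 has room for 8 more but only 1 remain, so it gets 1.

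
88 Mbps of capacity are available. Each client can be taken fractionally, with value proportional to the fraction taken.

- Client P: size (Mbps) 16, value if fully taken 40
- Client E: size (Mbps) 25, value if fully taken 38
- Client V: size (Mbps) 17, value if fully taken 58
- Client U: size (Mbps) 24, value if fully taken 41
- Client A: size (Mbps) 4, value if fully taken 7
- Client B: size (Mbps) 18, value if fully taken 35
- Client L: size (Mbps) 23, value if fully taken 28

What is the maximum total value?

Sort by value density: Client V 58/17≈3.41, Client P 40/16≈2.5, Client B 35/18≈1.94, Client A 7/4≈1.75, Client U 41/24≈1.71, Client E 38/25≈1.52, Client L 28/23≈1.22.
All 17 Mbps of Client V fit (value 58) — 71 remain.
Take all of Client P (16 Mbps, value 40) — 55 Mbps left.
Client B: take in full, 18 Mbps for value 35 — 37 left.
All 4 Mbps of Client A fit (value 7) — 33 remain.
Client U: take in full, 24 Mbps for value 41 — 9 left.
Only 9 Mbps remain; take 9/25 of Client E for value 38×9/25 = 13.68.
Total value = 194.68.

194.68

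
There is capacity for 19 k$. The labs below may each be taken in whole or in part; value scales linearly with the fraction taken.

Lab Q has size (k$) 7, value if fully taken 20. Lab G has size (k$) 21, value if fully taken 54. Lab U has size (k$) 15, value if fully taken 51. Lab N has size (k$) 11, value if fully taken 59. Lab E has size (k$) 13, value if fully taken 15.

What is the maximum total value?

Sort by value density: Lab N 59/11≈5.36, Lab U 51/15≈3.4, Lab Q 20/7≈2.86, Lab G 54/21≈2.57, Lab E 15/13≈1.15.
All 11 k$ of Lab N fit (value 59) → 8 remain.
Fill the last 8 k$ with part of Lab U: 8/15 of it earns 27.2.
Total value = 86.2.

86.2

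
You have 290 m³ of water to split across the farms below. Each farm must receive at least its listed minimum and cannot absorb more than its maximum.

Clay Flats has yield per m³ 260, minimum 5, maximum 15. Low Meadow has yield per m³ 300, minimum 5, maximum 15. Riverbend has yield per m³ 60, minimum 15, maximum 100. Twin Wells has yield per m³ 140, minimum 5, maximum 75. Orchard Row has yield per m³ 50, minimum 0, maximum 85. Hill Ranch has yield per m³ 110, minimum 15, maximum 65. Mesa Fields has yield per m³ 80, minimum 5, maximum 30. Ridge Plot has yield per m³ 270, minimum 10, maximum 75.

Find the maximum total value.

Meeting every minimum uses 5+5+15+5+0+15+5+10 = 60 m³, leaving 230.
Highest yield per m³ first: Low Meadow 300 > Ridge Plot 270 > Clay Flats 260 > Twin Wells 140 > Hill Ranch 110 > Mesa Fields 80 > Riverbend 60 > Orchard Row 50.
Low Meadow takes 10 more to reach its cap of 15 — 220 left.
Ridge Plot: +65 to 75 (cap) — 155 left.
Clay Flats takes 10 more to reach its cap of 15 — 145 left.
Twin Wells takes 70 more to reach its cap of 75 — 75 left.
Hill Ranch: +50 to 65 (cap) — 25 left.
Give Mesa Fields 25 more to hit its cap of 30 — 0 left.
Total = 260×15 + 300×15 + 60×15 + 140×75 + 110×65 + 80×30 + 270×75 = 49600.

49600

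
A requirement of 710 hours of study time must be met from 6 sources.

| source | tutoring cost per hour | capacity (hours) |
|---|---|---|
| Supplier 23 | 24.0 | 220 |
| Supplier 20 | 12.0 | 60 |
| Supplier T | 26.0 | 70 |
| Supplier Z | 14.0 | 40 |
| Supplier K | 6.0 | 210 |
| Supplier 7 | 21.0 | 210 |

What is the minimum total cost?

11510

Use sources in increasing cost order.
Supplier K at 6.0: take all 210 hours ; 500 still needed.
Supplier 20 (12.0): use full 60 ; 440 hours to go.
Take 40 from Supplier Z at 14.0 ; need 400 more.
Supplier 7 (21.0): use full 210 ; 190 hours to go.
Supplier 23 (24.0): take the remaining 190 ; done.
Supplier T: unused.
Cost = 210×6.0 + 60×12.0 + 40×14.0 + 210×21.0 + 190×24.0 = 11510.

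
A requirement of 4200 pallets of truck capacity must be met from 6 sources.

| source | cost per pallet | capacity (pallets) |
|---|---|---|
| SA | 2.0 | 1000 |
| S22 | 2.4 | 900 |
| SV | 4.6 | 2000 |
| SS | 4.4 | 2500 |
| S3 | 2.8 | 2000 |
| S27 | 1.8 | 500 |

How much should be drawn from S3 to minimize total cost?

1800

Cheapest first:
Take 500 from S27 at 1.8 → need 3700 more.
SA (2.0): use full 1000 → 2700 pallets to go.
S22 at 2.4: take all 900 pallets → 1800 still needed.
Take 1800 from S3 at 2.8 to finish.
SS, SV: unused.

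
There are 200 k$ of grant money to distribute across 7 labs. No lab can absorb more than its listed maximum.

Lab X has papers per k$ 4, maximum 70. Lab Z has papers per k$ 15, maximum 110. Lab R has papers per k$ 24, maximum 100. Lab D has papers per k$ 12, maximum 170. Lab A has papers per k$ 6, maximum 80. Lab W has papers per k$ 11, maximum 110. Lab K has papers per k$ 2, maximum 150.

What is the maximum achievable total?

Highest papers per k$ first: Lab R 24 > Lab Z 15 > Lab D 12 > Lab W 11 > Lab A 6 > Lab X 4 > Lab K 2.
Lab R takes 100 to reach its cap of 100 ; 100 left.
Lab Z: +100 (room for 110) → 100. Pool exhausted.
Total = 15×100 + 24×100 = 3900.

3900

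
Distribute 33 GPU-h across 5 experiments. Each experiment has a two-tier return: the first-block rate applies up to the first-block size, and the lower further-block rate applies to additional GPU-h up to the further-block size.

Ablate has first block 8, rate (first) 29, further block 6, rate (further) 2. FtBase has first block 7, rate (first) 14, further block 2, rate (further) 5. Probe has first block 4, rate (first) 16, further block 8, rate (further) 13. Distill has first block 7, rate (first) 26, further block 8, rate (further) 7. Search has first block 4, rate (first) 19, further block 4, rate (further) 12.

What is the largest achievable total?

691

Treat each block as its own option and order by rate: Ablate/T1 29 > Distill/T1 26 > Search/T1 19 > Probe/T1 16 > FtBase/T1 14 > Probe/T2 13 > Search/T2 12 > Distill/T2 7 > FtBase/T2 5 > Ablate/T2 2.
Ablate/T1 (29): +8 → 25 left.
Distill/T1 (26): +7 → 18 left.
Fill Search T1 block (4 at 19) → 14 left.
Probe T1 at 16: fill all 4 → 10 left.
FtBase/T1 (14): +7 → 3 left.
Probe/T2: +3 of 8 at 13; pool empty.
Total = 29×8 + 26×7 + 19×4 + 16×4 + 14×7 + 13×3 = 691.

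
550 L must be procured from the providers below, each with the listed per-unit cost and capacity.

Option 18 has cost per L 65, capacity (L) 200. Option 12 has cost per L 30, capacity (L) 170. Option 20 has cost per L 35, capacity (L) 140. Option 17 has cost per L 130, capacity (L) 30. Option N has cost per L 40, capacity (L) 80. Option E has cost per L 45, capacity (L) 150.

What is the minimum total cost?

Cheapest first:
Take 170 from Option 12 at 30 → need 380 more.
Option 20 (35): use full 140 → 240 L to go.
Option N (40): use full 80 → 160 L to go.
Option E at 45: take all 150 L → 10 still needed.
Option 18 (65): take the remaining 10 → done.
Option 17: unused.
Cost = 170×30 + 140×35 + 80×40 + 150×45 + 10×65 = 20600.

20600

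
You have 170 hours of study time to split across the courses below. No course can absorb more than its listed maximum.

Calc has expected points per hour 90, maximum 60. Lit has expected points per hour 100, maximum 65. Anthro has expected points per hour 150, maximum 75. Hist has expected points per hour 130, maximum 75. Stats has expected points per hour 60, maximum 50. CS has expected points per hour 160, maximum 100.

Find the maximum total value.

26500

Rank by expected points per hour: CS 160 > Anthro 150 > Hist 130 > Lit 100 > Calc 90 > Stats 60.
CS takes 100 to reach its cap of 100 — 70 left.
Only 70 left; Anthro takes them to reach 70.
Total = 150×70 + 160×100 = 26500.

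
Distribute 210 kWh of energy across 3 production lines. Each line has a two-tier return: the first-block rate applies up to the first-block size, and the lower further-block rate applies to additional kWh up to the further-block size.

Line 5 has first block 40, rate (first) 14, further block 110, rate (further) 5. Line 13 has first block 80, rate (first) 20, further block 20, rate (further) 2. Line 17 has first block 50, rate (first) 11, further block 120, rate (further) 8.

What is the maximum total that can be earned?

Treat each block as its own option and order by rate: Line 13/tier1 20 > Line 5/tier1 14 > Line 17/tier1 11 > Line 17/tier2 8 > Line 5/tier2 5 > Line 13/tier2 2.
Line 13 tier1 at 20: fill all 80 ; 130 left.
Line 5/tier1 (14): +40 ; 90 left.
Fill Line 17 tier1 block (50 at 11) ; 40 left.
40 remain; put them into Line 17 tier2 at 8.
Total = 20×80 + 14×40 + 11×50 + 8×40 = 3030.

3030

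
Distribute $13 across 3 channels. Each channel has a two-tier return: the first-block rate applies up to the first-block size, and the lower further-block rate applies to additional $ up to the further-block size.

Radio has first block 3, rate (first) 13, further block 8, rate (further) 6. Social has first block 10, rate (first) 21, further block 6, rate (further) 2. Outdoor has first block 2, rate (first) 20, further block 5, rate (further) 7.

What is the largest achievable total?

Order all 6 blocks by rate: Social/first 21 > Outdoor/first 20 > Radio/first 13 > Outdoor/second 7 > Radio/second 6 > Social/second 2.
Social first at 21: fill all 10 ; 3 left.
Outdoor first at 20: fill all 2 ; 1 left.
Radio first at 13: only 1 left, fill 1.
Total = 21×10 + 20×2 + 13×1 = 263.

263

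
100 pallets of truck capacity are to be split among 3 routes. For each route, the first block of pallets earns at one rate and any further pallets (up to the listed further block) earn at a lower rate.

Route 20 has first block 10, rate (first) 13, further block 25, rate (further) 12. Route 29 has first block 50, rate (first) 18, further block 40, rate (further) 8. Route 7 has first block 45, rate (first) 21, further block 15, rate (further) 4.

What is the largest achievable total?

1910

Rank every tier by rate: Route 7/tier1 21 > Route 29/tier1 18 > Route 20/tier1 13 > Route 20/tier2 12 > Route 29/tier2 8 > Route 7/tier2 4.
Route 7 tier1 at 21: fill all 45 ; 55 left.
Fill Route 29 tier1 block (50 at 18) ; 5 left.
Route 20 tier1 at 13: only 5 left, fill 5.
Total = 21×45 + 18×50 + 13×5 = 1910.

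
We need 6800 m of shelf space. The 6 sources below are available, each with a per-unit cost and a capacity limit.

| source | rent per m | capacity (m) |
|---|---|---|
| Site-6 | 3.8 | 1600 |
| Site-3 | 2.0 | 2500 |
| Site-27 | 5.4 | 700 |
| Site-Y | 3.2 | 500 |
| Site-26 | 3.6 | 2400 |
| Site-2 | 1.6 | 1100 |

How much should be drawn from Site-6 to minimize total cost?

Use sources in increasing cost order.
Site-2 (1.6): use full 1100 → 5700 m to go.
Site-3 (2.0): use full 2500 → 3200 m to go.
Site-Y at 3.2: take all 500 m → 2700 still needed.
Site-26 at 3.6: take all 2400 m → 300 still needed.
Site-6 at 3.8: take 300 of its 1600 → requirement met.
Site-27: unused.

300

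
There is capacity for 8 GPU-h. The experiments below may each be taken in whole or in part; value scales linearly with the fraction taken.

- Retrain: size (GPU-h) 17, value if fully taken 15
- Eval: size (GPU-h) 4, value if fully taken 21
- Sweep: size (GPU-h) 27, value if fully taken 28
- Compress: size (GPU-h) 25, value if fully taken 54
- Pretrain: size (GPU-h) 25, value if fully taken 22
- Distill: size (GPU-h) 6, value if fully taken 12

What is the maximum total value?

29.64

Best value per unit of size first: Eval 21/4≈5.25, Compress 54/25≈2.16, Distill 12/6≈2, Sweep 28/27≈1.04, Retrain 15/17≈0.882, Pretrain 22/25≈0.88.
All 4 GPU-h of Eval fit (value 21) — 4 remain.
Only 4 GPU-h remain; take 4/25 of Compress for value 54×4/25 = 8.64.
Total value = 29.64.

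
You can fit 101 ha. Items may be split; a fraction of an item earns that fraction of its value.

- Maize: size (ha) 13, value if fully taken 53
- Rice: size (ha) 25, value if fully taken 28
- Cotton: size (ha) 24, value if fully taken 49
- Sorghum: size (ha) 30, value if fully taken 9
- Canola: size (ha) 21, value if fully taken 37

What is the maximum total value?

172.4

Rank by value-to-size ratio: Maize 53/13≈4.08, Cotton 49/24≈2.04, Canola 37/21≈1.76, Rice 28/25≈1.12, Sorghum 9/30≈0.3.
Maize: take in full, 13 ha for value 53 — 88 left.
All 24 ha of Cotton fit (value 49) — 64 remain.
All 21 ha of Canola fit (value 37) — 43 remain.
Rice: take in full, 25 ha for value 28 — 18 left.
Fill the last 18 ha with part of Sorghum: 18/30 of it earns 5.4.
Total value = 172.4.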